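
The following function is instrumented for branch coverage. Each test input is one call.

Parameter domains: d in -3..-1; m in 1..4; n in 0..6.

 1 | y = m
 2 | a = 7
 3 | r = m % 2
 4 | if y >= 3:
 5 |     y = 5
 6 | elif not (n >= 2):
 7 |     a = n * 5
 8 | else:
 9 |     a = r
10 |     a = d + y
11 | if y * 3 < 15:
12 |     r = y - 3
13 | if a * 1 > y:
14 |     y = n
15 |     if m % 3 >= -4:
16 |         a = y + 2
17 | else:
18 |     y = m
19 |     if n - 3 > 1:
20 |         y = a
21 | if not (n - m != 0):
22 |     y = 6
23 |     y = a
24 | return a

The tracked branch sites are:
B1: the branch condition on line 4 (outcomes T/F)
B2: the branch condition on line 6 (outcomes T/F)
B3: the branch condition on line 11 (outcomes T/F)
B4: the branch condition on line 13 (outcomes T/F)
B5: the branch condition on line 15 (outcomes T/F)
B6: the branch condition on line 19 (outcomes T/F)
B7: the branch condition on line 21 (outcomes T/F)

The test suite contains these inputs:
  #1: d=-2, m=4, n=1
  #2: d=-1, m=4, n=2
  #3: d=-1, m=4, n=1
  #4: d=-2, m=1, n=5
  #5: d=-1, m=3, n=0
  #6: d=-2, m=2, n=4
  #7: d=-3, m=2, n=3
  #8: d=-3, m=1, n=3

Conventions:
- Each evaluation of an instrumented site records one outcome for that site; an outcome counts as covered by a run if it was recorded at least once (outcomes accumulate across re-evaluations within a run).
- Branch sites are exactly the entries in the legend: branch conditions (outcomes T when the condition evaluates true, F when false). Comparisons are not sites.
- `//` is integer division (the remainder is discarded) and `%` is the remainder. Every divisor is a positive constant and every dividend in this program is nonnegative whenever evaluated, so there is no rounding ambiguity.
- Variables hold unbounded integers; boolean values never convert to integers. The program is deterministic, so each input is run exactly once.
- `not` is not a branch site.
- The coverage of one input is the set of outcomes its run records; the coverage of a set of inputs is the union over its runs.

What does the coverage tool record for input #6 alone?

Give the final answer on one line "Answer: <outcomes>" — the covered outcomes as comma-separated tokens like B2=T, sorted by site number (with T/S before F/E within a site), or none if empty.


Tracing the run of input #6 (d=-2, m=2, n=4):
  B1->F, B2->F, B3->T, B4->F, B6->F, B7->F
as a set, this run covers: B1=F, B2=F, B3=T, B4=F, B6=F, B7=F
Answer: B1=F, B2=F, B3=T, B4=F, B6=F, B7=F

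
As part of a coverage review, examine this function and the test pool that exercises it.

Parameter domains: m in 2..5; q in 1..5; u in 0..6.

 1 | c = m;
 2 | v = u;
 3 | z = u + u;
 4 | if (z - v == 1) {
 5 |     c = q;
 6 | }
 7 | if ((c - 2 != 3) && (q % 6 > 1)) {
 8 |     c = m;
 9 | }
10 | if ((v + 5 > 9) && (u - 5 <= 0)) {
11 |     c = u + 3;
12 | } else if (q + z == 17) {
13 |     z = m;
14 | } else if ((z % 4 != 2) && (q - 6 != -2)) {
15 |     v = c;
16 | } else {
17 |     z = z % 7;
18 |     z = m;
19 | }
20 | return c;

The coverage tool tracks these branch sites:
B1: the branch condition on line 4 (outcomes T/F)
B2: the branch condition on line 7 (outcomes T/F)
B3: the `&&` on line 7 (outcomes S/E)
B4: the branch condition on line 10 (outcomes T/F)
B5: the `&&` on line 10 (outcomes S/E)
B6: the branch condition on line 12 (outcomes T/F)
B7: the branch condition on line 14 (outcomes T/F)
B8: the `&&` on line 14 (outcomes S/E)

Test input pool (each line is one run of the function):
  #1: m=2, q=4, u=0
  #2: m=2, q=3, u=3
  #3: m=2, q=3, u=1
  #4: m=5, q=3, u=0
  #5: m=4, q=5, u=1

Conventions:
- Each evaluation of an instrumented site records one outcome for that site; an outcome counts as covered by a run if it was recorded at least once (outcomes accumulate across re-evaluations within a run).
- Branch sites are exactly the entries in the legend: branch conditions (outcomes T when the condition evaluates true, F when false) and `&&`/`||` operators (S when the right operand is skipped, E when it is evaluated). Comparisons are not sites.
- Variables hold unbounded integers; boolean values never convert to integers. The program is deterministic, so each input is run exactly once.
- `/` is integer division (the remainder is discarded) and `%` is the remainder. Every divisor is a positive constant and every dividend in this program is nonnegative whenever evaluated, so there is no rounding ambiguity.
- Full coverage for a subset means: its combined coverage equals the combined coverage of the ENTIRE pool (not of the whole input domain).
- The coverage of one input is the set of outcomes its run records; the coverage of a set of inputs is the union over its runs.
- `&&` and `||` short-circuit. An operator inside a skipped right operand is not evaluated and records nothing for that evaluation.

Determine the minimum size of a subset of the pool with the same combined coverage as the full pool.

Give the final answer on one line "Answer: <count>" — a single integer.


input #1, m=2, q=4, u=0: events B1->F, B3->E, B2->T, B5->S, B4->F, B6->F, B8->E, B7->F; outcomes B1=F, B2=T, B3=E, B4=F, B5=S, B6=F, B7=F, B8=E
input #2, m=2, q=3, u=3: events B1->F, B3->E, B2->T, B5->S, B4->F, B6->F, B8->S, B7->F; outcomes B1=F, B2=T, B3=E, B4=F, B5=S, B6=F, B7=F, B8=S
input #3, m=2, q=3, u=1: events B1->T, B3->E, B2->T, B5->S, B4->F, B6->F, B8->S, B7->F; outcomes B1=T, B2=T, B3=E, B4=F, B5=S, B6=F, B7=F, B8=S
input #4, m=5, q=3, u=0: events B1->F, B3->S, B2->F, B5->S, B4->F, B6->F, B8->E, B7->T; outcomes B1=F, B2=F, B3=S, B4=F, B5=S, B6=F, B7=T, B8=E
input #5, m=4, q=5, u=1: events B1->T, B3->S, B2->F, B5->S, B4->F, B6->F, B8->S, B7->F; outcomes B1=T, B2=F, B3=S, B4=F, B5=S, B6=F, B7=F, B8=S
pool-wide coverage (13 outcomes): B1=T, B1=F, B2=T, B2=F, B3=S, B3=E, B4=F, B5=S, B6=F, B7=T, B7=F, B8=S, B8=E
size 1 is not enough: best union over all size-1 subsets is 8/13
inputs {3, 4} (size 2) cover everything; no size-2 subset with a lexicographically smaller index list covers all 13
Answer: 2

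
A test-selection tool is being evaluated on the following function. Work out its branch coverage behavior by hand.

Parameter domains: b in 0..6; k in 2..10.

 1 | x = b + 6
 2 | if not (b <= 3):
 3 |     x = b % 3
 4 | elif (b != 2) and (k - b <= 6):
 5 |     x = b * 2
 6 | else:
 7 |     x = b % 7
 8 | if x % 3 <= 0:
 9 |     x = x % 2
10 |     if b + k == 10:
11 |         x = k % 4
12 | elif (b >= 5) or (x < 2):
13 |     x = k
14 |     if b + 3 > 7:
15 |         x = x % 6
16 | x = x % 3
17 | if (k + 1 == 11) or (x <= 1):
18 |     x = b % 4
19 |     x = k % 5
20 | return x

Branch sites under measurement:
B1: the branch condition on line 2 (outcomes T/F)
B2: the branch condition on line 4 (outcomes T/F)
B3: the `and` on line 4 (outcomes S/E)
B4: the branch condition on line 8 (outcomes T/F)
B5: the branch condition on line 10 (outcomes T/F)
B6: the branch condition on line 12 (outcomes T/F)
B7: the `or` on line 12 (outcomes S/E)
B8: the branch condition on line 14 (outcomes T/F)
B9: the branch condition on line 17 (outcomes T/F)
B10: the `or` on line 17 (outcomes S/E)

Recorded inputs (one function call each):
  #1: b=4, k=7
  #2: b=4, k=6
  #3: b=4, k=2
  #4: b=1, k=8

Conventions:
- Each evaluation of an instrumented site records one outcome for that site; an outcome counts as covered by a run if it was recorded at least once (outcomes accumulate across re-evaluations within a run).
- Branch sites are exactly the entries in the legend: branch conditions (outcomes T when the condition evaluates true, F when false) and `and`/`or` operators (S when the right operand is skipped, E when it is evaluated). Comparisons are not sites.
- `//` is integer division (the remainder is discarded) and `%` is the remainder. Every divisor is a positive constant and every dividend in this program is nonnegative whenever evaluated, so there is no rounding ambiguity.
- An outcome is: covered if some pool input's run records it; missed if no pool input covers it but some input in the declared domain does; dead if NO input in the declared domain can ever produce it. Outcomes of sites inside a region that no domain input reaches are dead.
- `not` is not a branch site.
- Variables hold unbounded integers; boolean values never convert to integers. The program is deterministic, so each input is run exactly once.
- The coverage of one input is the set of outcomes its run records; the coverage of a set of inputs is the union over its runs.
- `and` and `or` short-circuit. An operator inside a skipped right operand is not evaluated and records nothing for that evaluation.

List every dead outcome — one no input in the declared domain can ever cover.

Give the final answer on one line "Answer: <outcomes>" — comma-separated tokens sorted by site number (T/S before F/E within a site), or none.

sweeping the full domain (63 inputs) for each outcome:
  reachable outcomes have witnesses, e.g. B1=T (e.g. b=4, k=2), B1=F (e.g. b=0, k=2), B2=T (e.g. b=0, k=2), B2=F (e.g. b=0, k=7)

Answer: none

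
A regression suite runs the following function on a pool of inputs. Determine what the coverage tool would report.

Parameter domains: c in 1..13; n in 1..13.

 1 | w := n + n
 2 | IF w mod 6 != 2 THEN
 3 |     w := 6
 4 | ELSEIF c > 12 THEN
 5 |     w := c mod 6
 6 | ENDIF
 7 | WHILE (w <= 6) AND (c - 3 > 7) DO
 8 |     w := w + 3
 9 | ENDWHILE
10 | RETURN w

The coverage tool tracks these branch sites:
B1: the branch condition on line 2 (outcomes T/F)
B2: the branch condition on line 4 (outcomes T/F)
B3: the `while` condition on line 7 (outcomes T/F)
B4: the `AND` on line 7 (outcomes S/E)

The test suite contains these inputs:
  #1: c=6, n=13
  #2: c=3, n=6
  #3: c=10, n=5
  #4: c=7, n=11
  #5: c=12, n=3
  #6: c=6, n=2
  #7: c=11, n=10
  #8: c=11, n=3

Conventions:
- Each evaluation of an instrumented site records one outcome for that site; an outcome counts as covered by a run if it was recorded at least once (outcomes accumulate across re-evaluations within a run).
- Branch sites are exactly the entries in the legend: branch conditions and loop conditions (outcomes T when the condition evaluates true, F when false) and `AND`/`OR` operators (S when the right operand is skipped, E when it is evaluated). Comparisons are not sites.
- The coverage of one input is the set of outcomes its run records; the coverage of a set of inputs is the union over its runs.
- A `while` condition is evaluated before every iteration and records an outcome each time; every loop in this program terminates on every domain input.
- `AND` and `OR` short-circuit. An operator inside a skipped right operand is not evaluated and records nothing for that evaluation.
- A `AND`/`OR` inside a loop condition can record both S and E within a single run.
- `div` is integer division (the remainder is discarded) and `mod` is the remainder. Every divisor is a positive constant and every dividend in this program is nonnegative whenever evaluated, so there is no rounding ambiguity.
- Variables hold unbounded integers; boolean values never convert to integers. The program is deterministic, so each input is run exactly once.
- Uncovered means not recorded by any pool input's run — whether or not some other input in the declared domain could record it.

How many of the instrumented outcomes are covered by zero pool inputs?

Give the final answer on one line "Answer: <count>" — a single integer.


input #1 (c=6, n=13): events B1->F, B2->F, B4->S, B3->F; covers B1=F, B2=F, B3=F, B4=S
input #2 (c=3, n=6): events B1->T, B4->E, B3->F; covers B1=T, B3=F, B4=E
input #3 (c=10, n=5): events B1->T, B4->E, B3->F; covers B1=T, B3=F, B4=E
input #4 (c=7, n=11): events B1->T, B4->E, B3->F; covers B1=T, B3=F, B4=E
input #5 (c=12, n=3): events B1->T, B4->E, B3->T, B4->S, B3->F; covers B1=T, B3=T, B3=F, B4=S, B4=E
input #6 (c=6, n=2): events B1->T, B4->E, B3->F; covers B1=T, B3=F, B4=E
input #7 (c=11, n=10): events B1->F, B2->F, B4->S, B3->F; covers B1=F, B2=F, B3=F, B4=S
input #8 (c=11, n=3): events B1->T, B4->E, B3->T, B4->S, B3->F; covers B1=T, B3=T, B3=F, B4=S, B4=E
union over the pool: B1=T, B1=F, B2=F, B3=T, B3=F, B4=S, B4=E
uncovered (1 of 8): B2=T
Answer: 1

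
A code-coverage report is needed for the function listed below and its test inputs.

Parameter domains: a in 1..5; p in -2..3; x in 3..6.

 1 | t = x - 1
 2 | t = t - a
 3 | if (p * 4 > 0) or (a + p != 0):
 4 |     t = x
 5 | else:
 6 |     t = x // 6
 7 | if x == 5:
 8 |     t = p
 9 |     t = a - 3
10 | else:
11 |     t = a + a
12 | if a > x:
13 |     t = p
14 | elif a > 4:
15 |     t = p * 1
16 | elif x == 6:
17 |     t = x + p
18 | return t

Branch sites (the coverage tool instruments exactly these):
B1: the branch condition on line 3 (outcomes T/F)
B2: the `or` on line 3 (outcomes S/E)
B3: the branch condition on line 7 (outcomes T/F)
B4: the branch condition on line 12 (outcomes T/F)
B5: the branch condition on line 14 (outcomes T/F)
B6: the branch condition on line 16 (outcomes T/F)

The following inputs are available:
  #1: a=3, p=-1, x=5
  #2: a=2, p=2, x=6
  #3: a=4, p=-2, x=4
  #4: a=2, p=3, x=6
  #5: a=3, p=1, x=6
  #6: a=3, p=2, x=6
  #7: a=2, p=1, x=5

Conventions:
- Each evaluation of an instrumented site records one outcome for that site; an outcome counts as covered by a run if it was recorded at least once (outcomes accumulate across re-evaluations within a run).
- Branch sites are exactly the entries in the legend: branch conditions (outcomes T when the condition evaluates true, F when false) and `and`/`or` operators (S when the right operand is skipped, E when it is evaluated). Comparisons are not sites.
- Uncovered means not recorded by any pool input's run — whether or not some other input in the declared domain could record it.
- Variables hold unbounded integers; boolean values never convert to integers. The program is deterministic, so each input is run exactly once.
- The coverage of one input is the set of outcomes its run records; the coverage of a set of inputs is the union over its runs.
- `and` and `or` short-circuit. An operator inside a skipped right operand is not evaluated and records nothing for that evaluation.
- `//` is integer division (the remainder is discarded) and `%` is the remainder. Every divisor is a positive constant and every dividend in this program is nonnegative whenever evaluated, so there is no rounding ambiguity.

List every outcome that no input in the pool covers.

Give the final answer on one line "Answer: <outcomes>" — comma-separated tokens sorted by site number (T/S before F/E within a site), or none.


input #1 (a=3, p=-1, x=5): events B2->E, B1->T, B3->T, B4->F, B5->F, B6->F; covers B1=T, B2=E, B3=T, B4=F, B5=F, B6=F
input #2 (a=2, p=2, x=6): events B2->S, B1->T, B3->F, B4->F, B5->F, B6->T; covers B1=T, B2=S, B3=F, B4=F, B5=F, B6=T
input #3 (a=4, p=-2, x=4): events B2->E, B1->T, B3->F, B4->F, B5->F, B6->F; covers B1=T, B2=E, B3=F, B4=F, B5=F, B6=F
input #4 (a=2, p=3, x=6): events B2->S, B1->T, B3->F, B4->F, B5->F, B6->T; covers B1=T, B2=S, B3=F, B4=F, B5=F, B6=T
input #5 (a=3, p=1, x=6): events B2->S, B1->T, B3->F, B4->F, B5->F, B6->T; covers B1=T, B2=S, B3=F, B4=F, B5=F, B6=T
input #6 (a=3, p=2, x=6): events B2->S, B1->T, B3->F, B4->F, B5->F, B6->T; covers B1=T, B2=S, B3=F, B4=F, B5=F, B6=T
input #7 (a=2, p=1, x=5): events B2->S, B1->T, B3->T, B4->F, B5->F, B6->F; covers B1=T, B2=S, B3=T, B4=F, B5=F, B6=F
union over the pool: B1=T, B2=S, B2=E, B3=T, B3=F, B4=F, B5=F, B6=T, B6=F
uncovered (3 of 12): B1=F, B4=T, B5=T
Answer: B1=F, B4=T, B5=T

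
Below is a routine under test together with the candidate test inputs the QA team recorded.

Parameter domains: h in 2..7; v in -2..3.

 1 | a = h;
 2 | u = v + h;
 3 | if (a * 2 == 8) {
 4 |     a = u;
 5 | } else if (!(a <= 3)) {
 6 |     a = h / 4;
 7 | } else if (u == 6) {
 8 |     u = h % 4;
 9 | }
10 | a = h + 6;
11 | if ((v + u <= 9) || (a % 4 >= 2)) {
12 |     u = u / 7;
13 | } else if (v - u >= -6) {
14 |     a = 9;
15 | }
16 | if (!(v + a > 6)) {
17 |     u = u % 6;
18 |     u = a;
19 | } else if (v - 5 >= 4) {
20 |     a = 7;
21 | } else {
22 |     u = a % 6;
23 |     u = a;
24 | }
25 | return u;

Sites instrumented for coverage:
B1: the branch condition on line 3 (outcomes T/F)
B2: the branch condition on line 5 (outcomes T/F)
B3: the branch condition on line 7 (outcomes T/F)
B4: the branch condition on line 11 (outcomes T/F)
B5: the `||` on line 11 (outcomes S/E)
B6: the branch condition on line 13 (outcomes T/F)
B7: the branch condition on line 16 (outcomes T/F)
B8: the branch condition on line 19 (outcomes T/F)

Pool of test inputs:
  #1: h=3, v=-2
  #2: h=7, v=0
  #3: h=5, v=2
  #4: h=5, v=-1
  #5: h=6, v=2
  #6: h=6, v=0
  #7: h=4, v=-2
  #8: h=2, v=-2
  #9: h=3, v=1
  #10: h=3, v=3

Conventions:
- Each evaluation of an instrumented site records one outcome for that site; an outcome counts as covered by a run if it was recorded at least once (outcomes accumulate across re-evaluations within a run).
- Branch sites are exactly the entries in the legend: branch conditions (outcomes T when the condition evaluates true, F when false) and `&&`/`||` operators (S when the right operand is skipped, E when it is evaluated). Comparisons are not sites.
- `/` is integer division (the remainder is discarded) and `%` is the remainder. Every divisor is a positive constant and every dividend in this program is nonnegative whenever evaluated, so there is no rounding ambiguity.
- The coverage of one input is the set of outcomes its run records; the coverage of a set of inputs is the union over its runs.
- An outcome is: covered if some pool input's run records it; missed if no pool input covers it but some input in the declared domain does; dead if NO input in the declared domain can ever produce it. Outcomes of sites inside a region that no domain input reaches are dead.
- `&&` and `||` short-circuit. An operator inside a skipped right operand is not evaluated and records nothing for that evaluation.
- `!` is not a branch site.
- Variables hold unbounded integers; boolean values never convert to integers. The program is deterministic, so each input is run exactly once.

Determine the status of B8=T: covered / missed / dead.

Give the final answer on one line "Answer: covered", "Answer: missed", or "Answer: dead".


no pool input records B8=T
checking all 36 inputs in the declared domain: B8=T is never recorded -> dead
Answer: dead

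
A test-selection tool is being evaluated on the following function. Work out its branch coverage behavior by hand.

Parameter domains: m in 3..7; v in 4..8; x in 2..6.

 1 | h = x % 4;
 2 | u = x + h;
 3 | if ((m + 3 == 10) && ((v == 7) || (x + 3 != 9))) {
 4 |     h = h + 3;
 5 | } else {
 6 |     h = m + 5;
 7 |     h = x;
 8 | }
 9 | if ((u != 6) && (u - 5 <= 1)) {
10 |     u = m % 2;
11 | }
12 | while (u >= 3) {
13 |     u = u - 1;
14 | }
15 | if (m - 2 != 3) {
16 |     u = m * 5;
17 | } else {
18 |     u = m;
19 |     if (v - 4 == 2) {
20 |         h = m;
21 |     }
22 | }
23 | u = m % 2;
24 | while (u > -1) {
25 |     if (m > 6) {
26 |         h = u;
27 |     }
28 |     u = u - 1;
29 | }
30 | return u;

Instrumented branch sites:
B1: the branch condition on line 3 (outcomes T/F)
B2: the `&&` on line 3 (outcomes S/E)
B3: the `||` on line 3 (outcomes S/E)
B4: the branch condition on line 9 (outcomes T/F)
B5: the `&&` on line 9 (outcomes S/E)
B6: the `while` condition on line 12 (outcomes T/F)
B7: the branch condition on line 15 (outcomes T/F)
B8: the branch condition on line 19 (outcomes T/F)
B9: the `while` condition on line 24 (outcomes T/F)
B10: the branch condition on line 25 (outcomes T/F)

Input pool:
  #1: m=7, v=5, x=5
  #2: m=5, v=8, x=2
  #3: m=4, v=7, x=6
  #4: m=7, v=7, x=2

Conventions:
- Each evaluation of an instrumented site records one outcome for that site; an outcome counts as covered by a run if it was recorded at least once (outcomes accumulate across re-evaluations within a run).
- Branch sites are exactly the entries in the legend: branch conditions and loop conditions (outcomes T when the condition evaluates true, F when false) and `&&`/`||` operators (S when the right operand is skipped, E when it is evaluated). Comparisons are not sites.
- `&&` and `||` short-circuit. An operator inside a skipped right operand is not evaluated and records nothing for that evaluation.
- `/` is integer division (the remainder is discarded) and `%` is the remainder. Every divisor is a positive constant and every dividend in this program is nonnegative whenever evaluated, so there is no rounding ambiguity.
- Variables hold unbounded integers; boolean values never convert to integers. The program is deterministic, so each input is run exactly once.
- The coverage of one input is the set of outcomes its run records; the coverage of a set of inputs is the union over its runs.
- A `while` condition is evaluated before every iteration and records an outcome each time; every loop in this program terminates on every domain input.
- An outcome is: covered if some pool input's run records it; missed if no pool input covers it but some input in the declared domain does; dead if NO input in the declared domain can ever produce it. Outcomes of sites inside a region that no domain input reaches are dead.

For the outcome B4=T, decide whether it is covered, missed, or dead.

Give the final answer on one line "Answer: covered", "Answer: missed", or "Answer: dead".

B4=T is recorded by pool input(s) 2, 4 -> covered

Answer: covered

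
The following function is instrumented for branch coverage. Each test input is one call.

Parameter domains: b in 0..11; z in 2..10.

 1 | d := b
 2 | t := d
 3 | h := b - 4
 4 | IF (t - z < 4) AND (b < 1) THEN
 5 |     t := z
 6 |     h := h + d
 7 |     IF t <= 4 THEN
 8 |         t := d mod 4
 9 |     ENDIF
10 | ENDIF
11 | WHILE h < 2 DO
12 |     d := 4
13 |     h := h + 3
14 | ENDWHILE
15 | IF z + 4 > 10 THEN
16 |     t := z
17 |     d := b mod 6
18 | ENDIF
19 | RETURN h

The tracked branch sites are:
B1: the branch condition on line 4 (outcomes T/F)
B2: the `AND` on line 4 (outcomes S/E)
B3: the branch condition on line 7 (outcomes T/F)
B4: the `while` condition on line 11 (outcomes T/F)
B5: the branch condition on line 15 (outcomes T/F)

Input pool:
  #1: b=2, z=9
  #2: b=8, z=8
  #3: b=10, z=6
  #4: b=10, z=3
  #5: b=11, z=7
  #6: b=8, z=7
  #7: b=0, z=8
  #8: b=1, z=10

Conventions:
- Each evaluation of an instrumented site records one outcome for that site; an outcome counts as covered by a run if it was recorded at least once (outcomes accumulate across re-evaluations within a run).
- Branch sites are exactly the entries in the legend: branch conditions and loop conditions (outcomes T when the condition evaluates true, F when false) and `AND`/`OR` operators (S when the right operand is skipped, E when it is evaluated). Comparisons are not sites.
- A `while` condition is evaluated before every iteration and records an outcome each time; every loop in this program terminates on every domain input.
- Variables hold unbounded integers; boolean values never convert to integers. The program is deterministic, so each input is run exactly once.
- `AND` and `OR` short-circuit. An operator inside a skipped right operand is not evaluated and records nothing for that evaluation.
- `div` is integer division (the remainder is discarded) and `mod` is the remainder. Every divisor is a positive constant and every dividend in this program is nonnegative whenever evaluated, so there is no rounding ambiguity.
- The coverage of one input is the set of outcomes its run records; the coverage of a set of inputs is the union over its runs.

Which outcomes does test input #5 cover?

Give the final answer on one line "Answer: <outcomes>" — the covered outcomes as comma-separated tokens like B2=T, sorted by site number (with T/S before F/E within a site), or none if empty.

Simulating input #5 (b=11, z=7) step by step:
  B2->S, B1->F, B4->F, B5->T
as a set, this run covers: B1=F, B2=S, B4=F, B5=T

Answer: B1=F, B2=S, B4=F, B5=T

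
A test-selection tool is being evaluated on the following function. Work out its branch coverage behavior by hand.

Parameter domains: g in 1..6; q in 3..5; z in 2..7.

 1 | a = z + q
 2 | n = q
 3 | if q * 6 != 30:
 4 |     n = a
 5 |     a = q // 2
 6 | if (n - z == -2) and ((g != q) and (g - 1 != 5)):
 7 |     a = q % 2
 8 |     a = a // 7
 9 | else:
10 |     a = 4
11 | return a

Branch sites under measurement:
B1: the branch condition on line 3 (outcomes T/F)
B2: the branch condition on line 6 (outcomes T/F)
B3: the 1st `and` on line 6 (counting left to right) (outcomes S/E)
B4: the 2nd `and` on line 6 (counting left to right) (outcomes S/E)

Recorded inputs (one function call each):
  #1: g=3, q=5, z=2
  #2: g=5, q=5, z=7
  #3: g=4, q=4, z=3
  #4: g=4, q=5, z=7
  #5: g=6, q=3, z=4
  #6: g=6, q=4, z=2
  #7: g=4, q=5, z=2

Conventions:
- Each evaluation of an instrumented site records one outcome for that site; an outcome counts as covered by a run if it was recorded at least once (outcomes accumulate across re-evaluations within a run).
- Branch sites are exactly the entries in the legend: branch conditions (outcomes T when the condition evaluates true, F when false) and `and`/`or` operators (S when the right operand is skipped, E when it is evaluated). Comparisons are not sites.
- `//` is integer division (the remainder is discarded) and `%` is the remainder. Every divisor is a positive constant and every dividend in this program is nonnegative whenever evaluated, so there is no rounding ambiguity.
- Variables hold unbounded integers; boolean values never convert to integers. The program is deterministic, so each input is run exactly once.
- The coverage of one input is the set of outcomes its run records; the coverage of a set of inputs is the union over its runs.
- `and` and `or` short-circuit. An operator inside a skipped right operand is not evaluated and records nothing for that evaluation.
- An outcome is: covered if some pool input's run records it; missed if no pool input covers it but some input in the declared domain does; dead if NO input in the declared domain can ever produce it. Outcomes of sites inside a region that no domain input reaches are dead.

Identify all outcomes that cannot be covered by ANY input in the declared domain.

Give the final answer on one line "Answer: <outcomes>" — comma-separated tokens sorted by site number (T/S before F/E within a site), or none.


sweeping the full domain (108 inputs) for each outcome:
  reachable outcomes have witnesses, e.g. B1=T (e.g. g=1, q=3, z=2), B1=F (e.g. g=1, q=5, z=2), B2=T (e.g. g=1, q=5, z=7), B2=F (e.g. g=1, q=3, z=2)
Answer: none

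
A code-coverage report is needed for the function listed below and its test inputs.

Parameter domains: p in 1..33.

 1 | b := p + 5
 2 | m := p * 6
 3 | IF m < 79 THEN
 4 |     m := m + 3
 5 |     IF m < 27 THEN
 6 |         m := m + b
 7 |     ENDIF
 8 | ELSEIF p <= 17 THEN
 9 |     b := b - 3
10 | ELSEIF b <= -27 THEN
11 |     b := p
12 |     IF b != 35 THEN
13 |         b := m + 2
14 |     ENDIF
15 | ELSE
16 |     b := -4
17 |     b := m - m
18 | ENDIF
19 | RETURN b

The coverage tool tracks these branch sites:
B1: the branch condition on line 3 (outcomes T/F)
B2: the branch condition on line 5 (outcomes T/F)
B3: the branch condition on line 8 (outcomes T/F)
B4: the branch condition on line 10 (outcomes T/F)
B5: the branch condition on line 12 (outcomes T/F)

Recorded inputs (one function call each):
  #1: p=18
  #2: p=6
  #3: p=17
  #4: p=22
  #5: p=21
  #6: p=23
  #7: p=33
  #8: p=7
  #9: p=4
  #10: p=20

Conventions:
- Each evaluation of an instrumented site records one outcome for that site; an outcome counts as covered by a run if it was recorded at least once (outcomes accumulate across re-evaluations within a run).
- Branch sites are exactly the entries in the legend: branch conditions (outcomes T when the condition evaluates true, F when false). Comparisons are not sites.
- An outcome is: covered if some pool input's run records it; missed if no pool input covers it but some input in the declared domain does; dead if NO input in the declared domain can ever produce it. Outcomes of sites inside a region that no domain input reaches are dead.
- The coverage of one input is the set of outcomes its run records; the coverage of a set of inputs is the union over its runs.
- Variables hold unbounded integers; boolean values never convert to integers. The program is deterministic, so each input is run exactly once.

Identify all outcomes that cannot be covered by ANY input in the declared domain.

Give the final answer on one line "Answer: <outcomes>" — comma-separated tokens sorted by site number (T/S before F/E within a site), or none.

running all 33 domain inputs and tallying outcomes:
  B4=T: zero occurrences over every domain input -> dead
  B5=T: zero occurrences over every domain input -> dead
  B5=F: zero occurrences over every domain input -> dead
  reachable outcomes have witnesses, e.g. B1=T (e.g. p=1), B1=F (e.g. p=14), B2=T (e.g. p=1), B2=F (e.g. p=4)

Answer: B4=T, B5=T, B5=F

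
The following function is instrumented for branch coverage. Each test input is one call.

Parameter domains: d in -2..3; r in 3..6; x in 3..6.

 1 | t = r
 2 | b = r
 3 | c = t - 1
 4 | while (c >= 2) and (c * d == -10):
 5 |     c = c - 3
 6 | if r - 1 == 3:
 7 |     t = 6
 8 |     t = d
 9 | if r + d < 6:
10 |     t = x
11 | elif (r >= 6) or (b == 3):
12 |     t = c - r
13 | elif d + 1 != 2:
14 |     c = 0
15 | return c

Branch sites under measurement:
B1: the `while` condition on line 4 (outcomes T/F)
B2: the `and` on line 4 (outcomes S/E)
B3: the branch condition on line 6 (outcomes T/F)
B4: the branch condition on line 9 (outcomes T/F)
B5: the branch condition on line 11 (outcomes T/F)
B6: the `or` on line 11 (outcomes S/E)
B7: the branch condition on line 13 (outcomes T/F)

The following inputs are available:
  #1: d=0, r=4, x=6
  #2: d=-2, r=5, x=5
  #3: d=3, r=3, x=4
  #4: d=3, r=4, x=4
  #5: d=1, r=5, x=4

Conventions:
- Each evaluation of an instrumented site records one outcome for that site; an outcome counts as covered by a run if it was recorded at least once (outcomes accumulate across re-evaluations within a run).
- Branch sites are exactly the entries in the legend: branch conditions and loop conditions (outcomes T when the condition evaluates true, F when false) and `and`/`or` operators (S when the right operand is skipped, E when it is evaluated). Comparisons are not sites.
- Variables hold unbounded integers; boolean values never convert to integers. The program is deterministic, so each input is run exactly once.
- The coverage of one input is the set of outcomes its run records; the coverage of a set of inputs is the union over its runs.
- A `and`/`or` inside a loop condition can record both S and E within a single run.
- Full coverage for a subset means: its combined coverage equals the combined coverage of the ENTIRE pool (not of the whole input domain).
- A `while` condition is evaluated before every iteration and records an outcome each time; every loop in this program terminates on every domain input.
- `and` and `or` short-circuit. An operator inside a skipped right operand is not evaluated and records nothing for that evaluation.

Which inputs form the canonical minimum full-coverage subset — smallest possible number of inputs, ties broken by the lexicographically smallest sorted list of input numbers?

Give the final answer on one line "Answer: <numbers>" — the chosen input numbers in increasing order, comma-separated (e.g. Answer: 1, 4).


input #1 (d=0, r=4, x=6): covers B1=F, B2=E, B3=T, B4=T
input #2 (d=-2, r=5, x=5): covers B1=F, B2=E, B3=F, B4=T
input #3 (d=3, r=3, x=4): covers B1=F, B2=E, B3=F, B4=F, B5=T, B6=E
input #4 (d=3, r=4, x=4): covers B1=F, B2=E, B3=T, B4=F, B5=F, B6=E, B7=T
input #5 (d=1, r=5, x=4): covers B1=F, B2=E, B3=F, B4=F, B5=F, B6=E, B7=F
together the pool reaches 11 outcomes: B1=F, B2=E, B3=T, B3=F, B4=T, B4=F, B5=T, B5=F, B6=E, B7=T, B7=F
size 1 is not enough: best union over all size-1 subsets is 7/11
size 2 is not enough: best union over all size-2 subsets is 9/11
size 3 is not enough: best union over all size-3 subsets is 10/11
the canonical winner is {1, 3, 4, 5}: size 4, full 11-outcome coverage, earliest index list among size-4 covers
Answer: 1, 3, 4, 5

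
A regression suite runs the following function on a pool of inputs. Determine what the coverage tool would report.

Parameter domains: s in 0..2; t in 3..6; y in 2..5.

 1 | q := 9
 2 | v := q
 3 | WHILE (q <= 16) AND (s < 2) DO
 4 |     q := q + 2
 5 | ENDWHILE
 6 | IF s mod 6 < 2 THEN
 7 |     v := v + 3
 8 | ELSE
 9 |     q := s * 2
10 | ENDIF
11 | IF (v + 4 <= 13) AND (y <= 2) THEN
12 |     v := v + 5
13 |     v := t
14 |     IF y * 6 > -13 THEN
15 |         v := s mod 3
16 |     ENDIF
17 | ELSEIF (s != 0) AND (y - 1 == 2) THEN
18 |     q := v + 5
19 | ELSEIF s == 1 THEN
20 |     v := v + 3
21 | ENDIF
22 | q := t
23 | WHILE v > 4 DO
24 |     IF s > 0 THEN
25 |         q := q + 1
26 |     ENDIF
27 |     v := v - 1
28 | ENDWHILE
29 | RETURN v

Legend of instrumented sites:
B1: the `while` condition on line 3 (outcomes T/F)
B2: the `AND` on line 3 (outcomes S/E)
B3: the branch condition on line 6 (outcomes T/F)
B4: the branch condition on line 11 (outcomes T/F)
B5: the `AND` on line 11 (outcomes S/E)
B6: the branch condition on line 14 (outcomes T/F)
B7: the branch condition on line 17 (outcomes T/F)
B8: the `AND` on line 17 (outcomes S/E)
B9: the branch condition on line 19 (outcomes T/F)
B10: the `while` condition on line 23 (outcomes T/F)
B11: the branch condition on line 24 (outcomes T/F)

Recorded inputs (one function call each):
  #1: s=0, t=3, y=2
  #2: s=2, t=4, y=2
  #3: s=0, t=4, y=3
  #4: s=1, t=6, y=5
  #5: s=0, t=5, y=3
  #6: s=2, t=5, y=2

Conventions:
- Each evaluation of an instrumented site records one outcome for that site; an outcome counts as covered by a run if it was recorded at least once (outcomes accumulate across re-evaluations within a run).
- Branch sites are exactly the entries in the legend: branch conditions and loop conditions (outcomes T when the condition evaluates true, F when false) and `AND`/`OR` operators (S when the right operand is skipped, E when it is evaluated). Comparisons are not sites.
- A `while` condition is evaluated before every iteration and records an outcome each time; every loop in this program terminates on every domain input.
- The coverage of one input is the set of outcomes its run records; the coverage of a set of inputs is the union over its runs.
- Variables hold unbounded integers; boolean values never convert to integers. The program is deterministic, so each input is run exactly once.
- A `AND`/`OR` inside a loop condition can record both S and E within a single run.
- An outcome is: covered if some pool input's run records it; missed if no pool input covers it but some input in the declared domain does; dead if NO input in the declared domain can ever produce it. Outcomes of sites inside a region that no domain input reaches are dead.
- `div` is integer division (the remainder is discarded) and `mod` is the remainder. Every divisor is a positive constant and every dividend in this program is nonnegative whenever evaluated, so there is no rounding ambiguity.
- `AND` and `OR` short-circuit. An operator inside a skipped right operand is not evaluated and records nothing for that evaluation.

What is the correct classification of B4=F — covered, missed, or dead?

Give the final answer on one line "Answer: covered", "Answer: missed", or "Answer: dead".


B4=F is recorded by pool input(s) 1, 3, 4, 5 -> covered
Answer: covered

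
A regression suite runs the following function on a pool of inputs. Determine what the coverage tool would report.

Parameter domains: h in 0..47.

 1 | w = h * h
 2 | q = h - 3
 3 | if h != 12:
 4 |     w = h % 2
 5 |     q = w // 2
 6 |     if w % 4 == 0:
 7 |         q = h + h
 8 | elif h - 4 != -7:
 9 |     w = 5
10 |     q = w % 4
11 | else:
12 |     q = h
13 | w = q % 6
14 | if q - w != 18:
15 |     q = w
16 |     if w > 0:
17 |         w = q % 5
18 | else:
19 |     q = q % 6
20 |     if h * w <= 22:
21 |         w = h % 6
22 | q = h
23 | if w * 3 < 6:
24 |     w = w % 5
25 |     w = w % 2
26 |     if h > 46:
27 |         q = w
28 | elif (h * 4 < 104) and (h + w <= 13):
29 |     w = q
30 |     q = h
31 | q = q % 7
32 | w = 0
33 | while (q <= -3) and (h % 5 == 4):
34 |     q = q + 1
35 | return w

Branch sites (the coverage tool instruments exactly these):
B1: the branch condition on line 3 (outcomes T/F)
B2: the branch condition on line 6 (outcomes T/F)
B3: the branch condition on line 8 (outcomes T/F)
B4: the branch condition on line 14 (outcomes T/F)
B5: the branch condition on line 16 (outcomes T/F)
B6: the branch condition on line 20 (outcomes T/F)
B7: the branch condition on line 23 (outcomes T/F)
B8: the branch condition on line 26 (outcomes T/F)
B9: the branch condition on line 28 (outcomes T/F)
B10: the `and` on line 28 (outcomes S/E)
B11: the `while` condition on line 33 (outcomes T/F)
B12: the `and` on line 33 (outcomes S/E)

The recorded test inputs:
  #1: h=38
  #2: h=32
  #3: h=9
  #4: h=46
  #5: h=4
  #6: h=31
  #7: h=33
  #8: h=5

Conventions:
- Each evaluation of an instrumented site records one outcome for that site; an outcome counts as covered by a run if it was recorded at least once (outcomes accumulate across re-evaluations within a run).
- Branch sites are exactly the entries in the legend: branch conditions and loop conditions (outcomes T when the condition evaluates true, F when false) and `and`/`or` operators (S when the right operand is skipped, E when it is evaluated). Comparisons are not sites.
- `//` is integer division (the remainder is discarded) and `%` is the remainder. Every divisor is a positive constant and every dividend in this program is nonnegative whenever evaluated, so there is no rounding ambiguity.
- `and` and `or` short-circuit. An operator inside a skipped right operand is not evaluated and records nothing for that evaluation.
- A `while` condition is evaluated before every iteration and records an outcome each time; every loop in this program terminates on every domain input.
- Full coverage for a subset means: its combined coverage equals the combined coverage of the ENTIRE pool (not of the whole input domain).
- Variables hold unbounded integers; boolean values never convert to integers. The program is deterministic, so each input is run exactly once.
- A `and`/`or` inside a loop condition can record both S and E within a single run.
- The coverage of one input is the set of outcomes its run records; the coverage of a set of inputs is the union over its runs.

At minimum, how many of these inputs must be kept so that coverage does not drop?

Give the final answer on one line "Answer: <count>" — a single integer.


test 1 (h=38) fires B1->T, B2->T, B4->T, B5->T, B7->F, B10->S, B9->F, B12->S, B11->F; hits B1=T, B2=T, B4=T, B5=T, B7=F, B9=F, B10=S, B11=F, B12=S
test 2 (h=32) fires B1->T, B2->T, B4->T, B5->T, B7->F, B10->S, B9->F, B12->S, B11->F; hits B1=T, B2=T, B4=T, B5=T, B7=F, B9=F, B10=S, B11=F, B12=S
test 3 (h=9) fires B1->T, B2->F, B4->T, B5->F, B7->T, B8->F, B12->S, B11->F; hits B1=T, B2=F, B4=T, B5=F, B7=T, B8=F, B11=F, B12=S
test 4 (h=46) fires B1->T, B2->T, B4->T, B5->T, B7->F, B10->S, B9->F, B12->S, B11->F; hits B1=T, B2=T, B4=T, B5=T, B7=F, B9=F, B10=S, B11=F, B12=S
test 5 (h=4) fires B1->T, B2->T, B4->T, B5->T, B7->F, B10->E, B9->T, B12->S, B11->F; hits B1=T, B2=T, B4=T, B5=T, B7=F, B9=T, B10=E, B11=F, B12=S
test 6 (h=31) fires B1->T, B2->F, B4->T, B5->F, B7->T, B8->F, B12->S, B11->F; hits B1=T, B2=F, B4=T, B5=F, B7=T, B8=F, B11=F, B12=S
test 7 (h=33) fires B1->T, B2->F, B4->T, B5->F, B7->T, B8->F, B12->S, B11->F; hits B1=T, B2=F, B4=T, B5=F, B7=T, B8=F, B11=F, B12=S
test 8 (h=5) fires B1->T, B2->F, B4->T, B5->F, B7->T, B8->F, B12->S, B11->F; hits B1=T, B2=F, B4=T, B5=F, B7=T, B8=F, B11=F, B12=S
the full pool covers 15 outcomes: B1=T, B2=T, B2=F, B4=T, B5=T, B5=F, B7=T, B7=F, B8=F, B9=T, B9=F, B10=S, B10=E, B11=F, B12=S
every size-1 subset falls short of the 15 outcomes (best: 9/15)
every size-2 subset falls short of the 15 outcomes (best: 13/15)
size 3: inputs {1, 3, 5} cover all 15 outcomes, and no lexicographically smaller subset of this size does
Answer: 3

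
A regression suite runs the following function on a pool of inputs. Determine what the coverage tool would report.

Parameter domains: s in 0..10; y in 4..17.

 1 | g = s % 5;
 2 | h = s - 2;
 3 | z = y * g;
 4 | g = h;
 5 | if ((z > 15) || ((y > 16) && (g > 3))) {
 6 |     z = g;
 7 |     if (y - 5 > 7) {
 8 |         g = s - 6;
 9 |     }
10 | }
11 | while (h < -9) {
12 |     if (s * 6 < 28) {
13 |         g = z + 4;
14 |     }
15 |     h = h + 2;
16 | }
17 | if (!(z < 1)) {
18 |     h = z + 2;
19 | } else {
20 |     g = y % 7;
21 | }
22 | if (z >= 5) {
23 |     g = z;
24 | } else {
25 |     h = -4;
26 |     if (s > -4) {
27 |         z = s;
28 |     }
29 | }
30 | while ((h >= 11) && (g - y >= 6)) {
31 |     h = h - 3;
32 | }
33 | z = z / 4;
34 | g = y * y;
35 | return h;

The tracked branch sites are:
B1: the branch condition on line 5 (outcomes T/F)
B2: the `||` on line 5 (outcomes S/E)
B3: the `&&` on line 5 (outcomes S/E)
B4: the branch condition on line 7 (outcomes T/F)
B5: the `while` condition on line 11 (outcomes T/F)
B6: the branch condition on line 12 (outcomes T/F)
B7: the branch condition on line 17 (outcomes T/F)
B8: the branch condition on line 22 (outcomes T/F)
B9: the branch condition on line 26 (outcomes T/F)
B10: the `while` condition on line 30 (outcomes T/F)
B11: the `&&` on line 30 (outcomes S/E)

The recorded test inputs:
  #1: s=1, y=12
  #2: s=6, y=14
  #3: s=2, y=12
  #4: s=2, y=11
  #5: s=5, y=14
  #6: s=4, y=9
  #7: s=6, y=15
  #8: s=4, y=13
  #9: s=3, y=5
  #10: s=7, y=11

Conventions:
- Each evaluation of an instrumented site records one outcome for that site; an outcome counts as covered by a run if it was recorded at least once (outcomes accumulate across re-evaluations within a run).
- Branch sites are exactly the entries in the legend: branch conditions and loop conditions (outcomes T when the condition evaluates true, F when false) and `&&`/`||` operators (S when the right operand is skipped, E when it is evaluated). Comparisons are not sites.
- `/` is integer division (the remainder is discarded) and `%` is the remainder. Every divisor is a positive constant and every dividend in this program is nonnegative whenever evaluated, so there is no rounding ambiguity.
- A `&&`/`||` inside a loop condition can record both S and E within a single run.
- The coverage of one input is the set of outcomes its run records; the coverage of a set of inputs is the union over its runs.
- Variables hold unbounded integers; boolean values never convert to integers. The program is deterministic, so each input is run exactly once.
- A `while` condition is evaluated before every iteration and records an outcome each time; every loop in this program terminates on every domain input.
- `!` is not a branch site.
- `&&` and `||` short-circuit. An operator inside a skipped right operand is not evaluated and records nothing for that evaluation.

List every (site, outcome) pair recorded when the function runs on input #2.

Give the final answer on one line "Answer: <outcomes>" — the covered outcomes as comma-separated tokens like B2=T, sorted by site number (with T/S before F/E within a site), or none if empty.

Tracing the run of input #2 (s=6, y=14):
  B2->E, B3->S, B1->F, B5->F, B7->T, B8->T, B11->E, B10->F
as a set, this run covers: B1=F, B2=E, B3=S, B5=F, B7=T, B8=T, B10=F, B11=E

Answer: B1=F, B2=E, B3=S, B5=F, B7=T, B8=T, B10=F, B11=E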